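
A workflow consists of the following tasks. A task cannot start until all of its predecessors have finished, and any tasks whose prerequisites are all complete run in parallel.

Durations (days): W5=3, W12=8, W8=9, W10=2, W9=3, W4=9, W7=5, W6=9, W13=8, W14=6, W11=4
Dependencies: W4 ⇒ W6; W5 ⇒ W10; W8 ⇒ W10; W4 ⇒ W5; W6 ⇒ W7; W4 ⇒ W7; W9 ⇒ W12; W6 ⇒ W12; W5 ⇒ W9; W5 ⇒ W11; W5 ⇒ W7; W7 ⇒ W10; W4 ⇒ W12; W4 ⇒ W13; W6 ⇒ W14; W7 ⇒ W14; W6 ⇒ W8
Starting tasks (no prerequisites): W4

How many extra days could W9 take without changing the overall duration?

6

W4→W6→W7→W14 = 9+9+5+6 = 29 sets the makespan at 29 days.
The longest chain containing W9 totals 23 days.
So W9 can slip 21 − 15 = 6 days.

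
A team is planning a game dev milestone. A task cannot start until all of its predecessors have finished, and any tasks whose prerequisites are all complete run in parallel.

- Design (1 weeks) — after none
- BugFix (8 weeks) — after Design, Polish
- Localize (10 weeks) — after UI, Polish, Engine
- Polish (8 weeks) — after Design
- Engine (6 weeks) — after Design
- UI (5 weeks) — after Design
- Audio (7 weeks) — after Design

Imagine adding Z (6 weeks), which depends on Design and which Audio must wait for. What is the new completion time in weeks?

19

Originally the plan takes 19 weeks.
With Z inserted, Audio now waits for max(Design, Z).
New critical path: Design→Polish→Localize = 1+8+10 = 19 ⇒ 19 weeks.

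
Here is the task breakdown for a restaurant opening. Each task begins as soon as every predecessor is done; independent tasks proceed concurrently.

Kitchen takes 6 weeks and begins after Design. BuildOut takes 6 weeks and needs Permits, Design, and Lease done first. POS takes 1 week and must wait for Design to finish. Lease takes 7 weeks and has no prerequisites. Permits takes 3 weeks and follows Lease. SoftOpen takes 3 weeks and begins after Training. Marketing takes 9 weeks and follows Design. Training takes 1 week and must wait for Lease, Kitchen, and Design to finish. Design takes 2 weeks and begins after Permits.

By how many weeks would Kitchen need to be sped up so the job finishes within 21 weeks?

1

Current finish: 22 weeks; target: 21.
Kitchen is on every critical path, so each week cut from Kitchen cuts the finish by one (this holds down to a finish of 21).
Need 22 − 21 = 1 week off Kitchen → Kitchen becomes 5 weeks, finish becomes 21.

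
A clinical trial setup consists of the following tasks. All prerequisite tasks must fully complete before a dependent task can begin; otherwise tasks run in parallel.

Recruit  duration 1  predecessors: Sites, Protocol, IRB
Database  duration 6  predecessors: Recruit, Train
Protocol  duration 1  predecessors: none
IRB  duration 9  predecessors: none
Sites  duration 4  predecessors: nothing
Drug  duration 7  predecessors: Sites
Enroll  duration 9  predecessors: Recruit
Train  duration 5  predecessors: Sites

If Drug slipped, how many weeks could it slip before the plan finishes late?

8

IRB→Recruit→Enroll = 9+1+9 = 19 sets the makespan at 19 weeks.
Drug finishes as early as 11 and must finish by 19.
Slack of Drug = 12 − 4 = 8 weeks.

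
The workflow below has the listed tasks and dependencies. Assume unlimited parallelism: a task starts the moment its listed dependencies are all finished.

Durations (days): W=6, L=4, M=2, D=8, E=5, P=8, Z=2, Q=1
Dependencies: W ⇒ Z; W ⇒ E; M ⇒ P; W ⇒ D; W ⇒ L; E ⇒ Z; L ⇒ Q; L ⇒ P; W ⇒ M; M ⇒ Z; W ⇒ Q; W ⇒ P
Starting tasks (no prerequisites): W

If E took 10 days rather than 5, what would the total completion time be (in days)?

18

Baseline: W→L→P = 6+4+8 = 18 → 18 days.
E is off the critical path — its longest chain is 13 days, giving 5 of slack.
The critical path is still W→L→P; finish is now 18 days.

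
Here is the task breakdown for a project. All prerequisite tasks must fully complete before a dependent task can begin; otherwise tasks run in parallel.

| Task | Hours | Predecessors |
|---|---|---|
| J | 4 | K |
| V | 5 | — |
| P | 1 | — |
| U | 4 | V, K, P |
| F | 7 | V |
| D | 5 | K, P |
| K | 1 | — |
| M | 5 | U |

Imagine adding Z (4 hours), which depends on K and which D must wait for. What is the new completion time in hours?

Originally the plan takes 14 hours.
With Z inserted, D now waits for max(K, P, Z).
New critical path: V→U→M = 5+4+5 = 14 ⇒ 14 hours.

14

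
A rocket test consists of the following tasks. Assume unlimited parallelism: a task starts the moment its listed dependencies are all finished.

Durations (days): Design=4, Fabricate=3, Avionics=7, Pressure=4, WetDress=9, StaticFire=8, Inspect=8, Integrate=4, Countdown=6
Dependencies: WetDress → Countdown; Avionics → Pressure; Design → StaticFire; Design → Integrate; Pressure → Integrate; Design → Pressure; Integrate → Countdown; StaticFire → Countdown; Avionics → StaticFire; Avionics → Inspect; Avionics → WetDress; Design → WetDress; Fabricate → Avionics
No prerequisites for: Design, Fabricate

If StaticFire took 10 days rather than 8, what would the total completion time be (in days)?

Actual critical path: Fabricate→Avionics→WetDress→Countdown = 3+7+9+6 = 25 ⇒ 25 days.
StaticFire is off the critical path — its longest chain is 24 days, giving 1 of slack.
New critical path: Fabricate→Avionics→StaticFire→Countdown = 3+7+10+6 = 26 ⇒ 26 days.

26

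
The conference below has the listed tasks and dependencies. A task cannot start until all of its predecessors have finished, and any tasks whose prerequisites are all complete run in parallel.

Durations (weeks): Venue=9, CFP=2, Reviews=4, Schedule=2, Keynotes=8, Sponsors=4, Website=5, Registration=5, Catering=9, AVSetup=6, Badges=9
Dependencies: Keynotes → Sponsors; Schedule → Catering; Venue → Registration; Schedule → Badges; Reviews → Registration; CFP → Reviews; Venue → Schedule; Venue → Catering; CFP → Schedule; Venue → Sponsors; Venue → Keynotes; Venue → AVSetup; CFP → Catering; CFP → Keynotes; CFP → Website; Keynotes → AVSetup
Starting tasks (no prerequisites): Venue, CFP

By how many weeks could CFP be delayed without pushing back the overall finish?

The longest chain is Venue→Keynotes→AVSetup = 9+8+6 = 23; overall finish 23 weeks.
The longest chain containing CFP totals 16 weeks.
Slack of CFP = 7 − 0 = 7 weeks.

7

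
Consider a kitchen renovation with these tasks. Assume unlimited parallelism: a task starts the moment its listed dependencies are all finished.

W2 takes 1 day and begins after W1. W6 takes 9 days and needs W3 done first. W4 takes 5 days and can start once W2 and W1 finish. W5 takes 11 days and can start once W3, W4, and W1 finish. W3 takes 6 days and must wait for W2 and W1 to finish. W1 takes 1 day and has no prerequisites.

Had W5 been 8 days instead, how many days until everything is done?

17

Critical path before the change: W1→W2→W3→W5 = 1+1+6+11 = 19 giving 19 days.
W5 is on the critical path; changing it to 8 makes that path 16 days.
New critical path: W1→W2→W3→W6 = 1+1+6+9 = 17 ⇒ 17 days.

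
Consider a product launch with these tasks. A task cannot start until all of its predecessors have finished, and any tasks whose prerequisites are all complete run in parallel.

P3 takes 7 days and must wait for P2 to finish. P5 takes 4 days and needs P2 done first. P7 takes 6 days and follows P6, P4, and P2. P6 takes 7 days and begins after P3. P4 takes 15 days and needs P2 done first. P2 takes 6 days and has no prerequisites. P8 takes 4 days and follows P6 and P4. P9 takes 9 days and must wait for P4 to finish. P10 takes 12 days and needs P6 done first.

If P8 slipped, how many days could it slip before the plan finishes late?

P2→P3→P6→P10 = 6+7+7+12 = 32 sets the makespan at 32 days.
P8 finishes as early as 25 and must finish by 32.
Slack of P8 = 28 − 21 = 7 days.

7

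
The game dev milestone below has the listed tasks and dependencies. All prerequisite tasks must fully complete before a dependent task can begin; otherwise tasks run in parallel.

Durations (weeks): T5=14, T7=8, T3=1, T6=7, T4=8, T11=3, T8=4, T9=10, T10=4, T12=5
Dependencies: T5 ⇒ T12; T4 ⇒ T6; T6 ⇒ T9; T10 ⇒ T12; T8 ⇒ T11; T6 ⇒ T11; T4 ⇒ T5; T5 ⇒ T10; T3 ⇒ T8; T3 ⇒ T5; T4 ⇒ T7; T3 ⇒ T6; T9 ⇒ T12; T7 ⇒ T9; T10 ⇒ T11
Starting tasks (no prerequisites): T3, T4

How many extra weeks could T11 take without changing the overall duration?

T4→T5→T10→T12 = 8+14+4+5 = 31 sets the makespan at 31 weeks.
The longest chain containing T11 totals 29 weeks.
Slack of T11 = 28 − 26 = 2 weeks.

2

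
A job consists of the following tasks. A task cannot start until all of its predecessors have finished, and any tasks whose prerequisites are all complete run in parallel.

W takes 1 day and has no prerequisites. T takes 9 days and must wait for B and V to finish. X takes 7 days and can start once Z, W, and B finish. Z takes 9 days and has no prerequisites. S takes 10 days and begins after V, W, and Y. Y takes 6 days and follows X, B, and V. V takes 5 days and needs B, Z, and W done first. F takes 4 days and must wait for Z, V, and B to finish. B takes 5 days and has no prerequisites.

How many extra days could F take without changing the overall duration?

14

The longest chain is Z→X→Y→S = 9+7+6+10 = 32; overall finish 32 days.
F finishes as early as 18 and must finish by 32.
Float = 32 − 18 = 14.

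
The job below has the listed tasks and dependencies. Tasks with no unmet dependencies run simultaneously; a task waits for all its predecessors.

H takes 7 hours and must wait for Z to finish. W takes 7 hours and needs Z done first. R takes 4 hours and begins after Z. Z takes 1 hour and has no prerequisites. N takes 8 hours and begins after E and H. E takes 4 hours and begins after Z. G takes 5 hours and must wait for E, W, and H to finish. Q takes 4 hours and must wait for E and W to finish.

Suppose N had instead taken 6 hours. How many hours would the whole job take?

14

The binding path is Z→H→N = 1+7+8 = 16; finish at 16 hours.
Since N is critical, the -2 change carries straight to that chain (now 14 hours).
The critical path is still Z→H→N; finish is now 14 hours.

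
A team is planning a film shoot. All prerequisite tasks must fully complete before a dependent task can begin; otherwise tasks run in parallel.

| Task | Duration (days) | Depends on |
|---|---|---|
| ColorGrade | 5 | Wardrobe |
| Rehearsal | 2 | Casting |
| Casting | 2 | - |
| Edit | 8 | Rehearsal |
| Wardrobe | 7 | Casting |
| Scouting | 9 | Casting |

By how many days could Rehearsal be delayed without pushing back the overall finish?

Critical path: Casting→Wardrobe→ColorGrade = 2+7+5 = 14, so the finish is 14 days.
Rehearsal finishes as early as 4 and must finish by 6.
Slack of Rehearsal = 4 − 2 = 2 days.

2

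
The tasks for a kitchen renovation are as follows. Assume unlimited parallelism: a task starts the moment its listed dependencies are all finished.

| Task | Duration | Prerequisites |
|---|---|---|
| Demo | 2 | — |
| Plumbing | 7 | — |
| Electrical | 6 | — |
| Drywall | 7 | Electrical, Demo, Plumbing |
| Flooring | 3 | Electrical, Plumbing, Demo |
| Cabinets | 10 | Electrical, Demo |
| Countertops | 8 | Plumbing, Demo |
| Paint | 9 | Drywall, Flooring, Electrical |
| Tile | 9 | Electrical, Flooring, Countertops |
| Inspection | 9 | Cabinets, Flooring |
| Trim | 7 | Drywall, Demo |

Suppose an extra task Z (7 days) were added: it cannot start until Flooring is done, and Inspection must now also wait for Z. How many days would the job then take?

26

Originally the job takes 25 days.
With Z inserted, Inspection now waits for max(Cabinets, Flooring, Z).
New critical path: Plumbing→Flooring→Z→Inspection = 7+3+7+9 = 26 ⇒ 26 days.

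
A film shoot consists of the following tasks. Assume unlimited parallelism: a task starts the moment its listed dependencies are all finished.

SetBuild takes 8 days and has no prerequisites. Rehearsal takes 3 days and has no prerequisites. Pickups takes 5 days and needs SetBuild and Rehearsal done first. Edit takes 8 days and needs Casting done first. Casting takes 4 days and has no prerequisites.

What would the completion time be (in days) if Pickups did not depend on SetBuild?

Before: longest chain SetBuild→Pickups = 8+5 = 13, finish 13.
Without SetBuild→Pickups, Pickups's earliest start moves from 8 to 3.
After: Casting→Edit = 4+8 = 12 → 12 days.

12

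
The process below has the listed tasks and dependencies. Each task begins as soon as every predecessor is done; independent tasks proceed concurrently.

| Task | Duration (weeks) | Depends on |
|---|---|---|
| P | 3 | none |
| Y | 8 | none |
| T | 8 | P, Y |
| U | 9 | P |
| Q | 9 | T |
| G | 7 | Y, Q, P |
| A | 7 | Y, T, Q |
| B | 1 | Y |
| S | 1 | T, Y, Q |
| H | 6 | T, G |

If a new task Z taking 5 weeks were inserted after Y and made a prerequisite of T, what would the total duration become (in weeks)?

Originally the job takes 38 weeks.
With Z inserted, T now waits for max(P, Y, Z).
New critical path: Y→Z→T→Q→G→H = 8+5+8+9+7+6 = 43 ⇒ 43 weeks.

43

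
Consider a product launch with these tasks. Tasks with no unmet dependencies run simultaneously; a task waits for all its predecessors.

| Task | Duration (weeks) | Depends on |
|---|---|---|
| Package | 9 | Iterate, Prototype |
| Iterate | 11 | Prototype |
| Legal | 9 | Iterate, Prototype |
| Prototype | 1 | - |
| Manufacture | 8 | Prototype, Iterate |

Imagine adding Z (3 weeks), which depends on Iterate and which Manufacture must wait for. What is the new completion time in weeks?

23

Originally the job takes 21 weeks.
With Z inserted, Manufacture now waits for max(Prototype, Iterate, Z).
New critical path: Prototype→Iterate→Z→Manufacture = 1+11+3+8 = 23 ⇒ 23 weeks.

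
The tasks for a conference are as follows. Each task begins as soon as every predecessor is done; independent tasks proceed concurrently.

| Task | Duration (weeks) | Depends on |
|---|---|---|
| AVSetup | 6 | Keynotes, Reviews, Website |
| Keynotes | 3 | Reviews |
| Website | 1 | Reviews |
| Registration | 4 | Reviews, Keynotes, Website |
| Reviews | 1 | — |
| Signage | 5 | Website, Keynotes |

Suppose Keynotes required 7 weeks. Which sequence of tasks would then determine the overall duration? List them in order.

Reviews, Keynotes, AVSetup

Baseline: Reviews→Keynotes→AVSetup = 1+3+6 = 10 → 10 weeks.
Keynotes is on the critical path; changing it to 7 makes that path 14 weeks.
No other chain overtakes it, so the finish is 14 weeks.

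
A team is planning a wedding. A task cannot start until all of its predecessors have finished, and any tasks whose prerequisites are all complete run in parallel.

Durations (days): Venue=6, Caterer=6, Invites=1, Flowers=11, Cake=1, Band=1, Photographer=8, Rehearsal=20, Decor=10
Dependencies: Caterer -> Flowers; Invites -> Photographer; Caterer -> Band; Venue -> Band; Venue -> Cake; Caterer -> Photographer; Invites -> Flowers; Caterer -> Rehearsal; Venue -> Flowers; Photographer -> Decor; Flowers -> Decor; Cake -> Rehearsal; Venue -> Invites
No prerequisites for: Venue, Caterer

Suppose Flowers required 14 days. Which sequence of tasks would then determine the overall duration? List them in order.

Venue, Invites, Flowers, Decor

Critical path before the change: Venue→Invites→Flowers→Decor = 6+1+11+10 = 28 giving 28 days.
Flowers is on the critical path; changing it to 14 makes that path 31 days.
The critical path is still Venue→Invites→Flowers→Decor; finish is now 31 days.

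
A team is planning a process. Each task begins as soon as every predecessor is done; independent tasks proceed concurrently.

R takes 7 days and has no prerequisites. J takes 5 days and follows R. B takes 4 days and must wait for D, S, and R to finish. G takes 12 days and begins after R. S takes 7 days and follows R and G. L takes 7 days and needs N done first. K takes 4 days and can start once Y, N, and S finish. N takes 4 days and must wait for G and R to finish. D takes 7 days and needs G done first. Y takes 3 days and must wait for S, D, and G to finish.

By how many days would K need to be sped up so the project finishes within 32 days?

1

Current finish: 33 days; target: 32.
K is on every critical path, so each day cut from K cuts the finish by one (this holds down to a finish of 30).
Need 33 − 32 = 1 day off K → K becomes 3 days, finish becomes 32.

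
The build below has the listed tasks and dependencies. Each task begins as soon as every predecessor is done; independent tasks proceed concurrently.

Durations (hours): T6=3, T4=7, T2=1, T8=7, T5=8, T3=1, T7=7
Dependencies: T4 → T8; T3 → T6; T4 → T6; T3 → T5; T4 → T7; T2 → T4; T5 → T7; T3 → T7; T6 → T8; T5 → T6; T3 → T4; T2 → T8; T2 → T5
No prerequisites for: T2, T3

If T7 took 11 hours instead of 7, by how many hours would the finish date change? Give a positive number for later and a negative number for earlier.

1

Baseline: T2→T5→T6→T8 = 1+8+3+7 = 19 → 19 hours.
T7 has 3 hours of float (longest path through it is 16).
The binding chain switches to T2→T5→T7 = 1+8+11 = 20; finish 20 hours.
Change in finish: 20 − 19 = +1 hours.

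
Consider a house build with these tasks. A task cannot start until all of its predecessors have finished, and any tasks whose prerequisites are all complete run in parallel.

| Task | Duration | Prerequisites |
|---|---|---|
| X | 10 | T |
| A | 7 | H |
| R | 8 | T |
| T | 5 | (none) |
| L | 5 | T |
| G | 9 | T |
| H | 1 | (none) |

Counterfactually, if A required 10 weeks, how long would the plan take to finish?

15

Actual critical path: T→X = 5+10 = 15 ⇒ 15 weeks.
A is off the critical path — its longest chain is 8 weeks, giving 7 of slack.
That remains the longest chain; total 15 weeks.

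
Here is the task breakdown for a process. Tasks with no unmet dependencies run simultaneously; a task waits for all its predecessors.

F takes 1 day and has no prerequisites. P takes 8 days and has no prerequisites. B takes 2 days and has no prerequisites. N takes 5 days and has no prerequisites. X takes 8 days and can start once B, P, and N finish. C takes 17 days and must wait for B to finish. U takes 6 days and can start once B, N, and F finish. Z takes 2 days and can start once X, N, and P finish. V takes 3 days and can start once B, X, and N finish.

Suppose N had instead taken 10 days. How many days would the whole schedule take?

The binding path is P→X→V = 8+8+3 = 19; finish at 19 days.
N is off the critical path — its longest chain is 16 days, giving 3 of slack.
The binding chain switches to N→X→V = 10+8+3 = 21; finish 21 days.

21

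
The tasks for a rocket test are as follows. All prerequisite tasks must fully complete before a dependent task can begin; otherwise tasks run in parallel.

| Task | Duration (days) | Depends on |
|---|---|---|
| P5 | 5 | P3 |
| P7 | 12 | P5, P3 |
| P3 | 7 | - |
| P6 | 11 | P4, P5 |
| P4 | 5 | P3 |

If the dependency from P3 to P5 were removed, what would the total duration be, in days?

Before: longest chain P3→P5→P7 = 7+5+12 = 24, finish 24.
Without P3→P5, P5's earliest start moves from 7 to 0.
New critical path: P3→P4→P6 = 7+5+11 = 23 ⇒ 23 days.

23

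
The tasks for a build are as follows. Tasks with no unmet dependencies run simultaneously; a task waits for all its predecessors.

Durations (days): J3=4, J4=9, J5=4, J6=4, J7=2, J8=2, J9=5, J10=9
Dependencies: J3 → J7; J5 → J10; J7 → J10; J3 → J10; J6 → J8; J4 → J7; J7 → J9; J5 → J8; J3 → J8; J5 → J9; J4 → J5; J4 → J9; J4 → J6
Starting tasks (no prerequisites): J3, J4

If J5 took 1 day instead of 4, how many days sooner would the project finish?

The binding path is J4→J5→J10 = 9+4+9 = 22; finish at 22 days.
J5 lies on that path, so at 1 day the path becomes 19 days.
The binding chain switches to J4→J7→J10 = 9+2+9 = 20; finish 20 days.
Change in finish: 20 − 22 = -2 days.

2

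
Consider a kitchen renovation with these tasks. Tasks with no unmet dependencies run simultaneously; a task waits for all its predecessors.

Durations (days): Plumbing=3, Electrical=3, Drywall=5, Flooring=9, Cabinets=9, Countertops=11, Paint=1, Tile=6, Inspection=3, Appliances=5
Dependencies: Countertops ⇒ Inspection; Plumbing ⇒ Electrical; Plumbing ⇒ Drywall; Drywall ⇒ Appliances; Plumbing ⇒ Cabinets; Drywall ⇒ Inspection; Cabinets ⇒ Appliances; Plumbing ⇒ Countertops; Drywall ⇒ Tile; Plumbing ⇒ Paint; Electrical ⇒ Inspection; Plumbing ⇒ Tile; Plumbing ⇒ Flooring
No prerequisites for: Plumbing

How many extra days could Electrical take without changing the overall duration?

Critical path: Plumbing→Cabinets→Appliances = 3+9+5 = 17, so the finish is 17 days.
Longest path through Electrical: 9 days (earliest finish 6, latest finish 14).
Slack of Electrical = 11 − 3 = 8 days.

8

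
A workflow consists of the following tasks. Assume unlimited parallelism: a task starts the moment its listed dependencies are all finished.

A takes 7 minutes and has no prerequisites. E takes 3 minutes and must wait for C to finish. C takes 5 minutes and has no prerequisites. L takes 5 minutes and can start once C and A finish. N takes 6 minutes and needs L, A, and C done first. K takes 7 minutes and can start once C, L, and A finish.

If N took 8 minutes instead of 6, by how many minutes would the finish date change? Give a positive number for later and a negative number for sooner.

Critical path before the change: A→L→K = 7+5+7 = 19 giving 19 minutes.
N has 1 minute of float (longest path through it is 18).
The binding chain switches to A→L→N = 7+5+8 = 20; finish 20 minutes.
Change in finish: 20 − 19 = +1 minutes.

1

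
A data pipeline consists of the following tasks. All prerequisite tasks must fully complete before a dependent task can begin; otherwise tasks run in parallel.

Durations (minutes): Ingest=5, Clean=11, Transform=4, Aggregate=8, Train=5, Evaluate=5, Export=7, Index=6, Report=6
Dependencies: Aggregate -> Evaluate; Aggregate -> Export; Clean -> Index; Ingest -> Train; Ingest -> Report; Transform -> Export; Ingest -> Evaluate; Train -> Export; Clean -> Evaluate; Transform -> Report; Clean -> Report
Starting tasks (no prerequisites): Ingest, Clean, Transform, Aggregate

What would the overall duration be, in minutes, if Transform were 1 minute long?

The binding path is Ingest→Train→Export = 5+5+7 = 17; finish at 17 minutes.
The longest path through Transform is only 11 minutes, so Transform has float 6.
That remains the longest chain; total 17 minutes.

17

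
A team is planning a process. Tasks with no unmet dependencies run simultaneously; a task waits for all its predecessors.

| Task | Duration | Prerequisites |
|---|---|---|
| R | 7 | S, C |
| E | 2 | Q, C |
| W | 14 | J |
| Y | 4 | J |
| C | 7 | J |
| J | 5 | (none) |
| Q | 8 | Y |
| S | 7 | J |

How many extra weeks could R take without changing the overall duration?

0

Critical path: J→W = 5+14 = 19, so the finish is 19 weeks.
R finishes as early as 19 and must finish by 19.
Float = 19 − 19 = 0.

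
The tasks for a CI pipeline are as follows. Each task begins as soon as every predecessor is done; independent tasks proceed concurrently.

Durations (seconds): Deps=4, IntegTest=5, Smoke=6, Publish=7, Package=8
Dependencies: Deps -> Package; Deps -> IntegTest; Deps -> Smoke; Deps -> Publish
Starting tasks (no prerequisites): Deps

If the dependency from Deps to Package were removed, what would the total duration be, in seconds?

11

Before: longest chain Deps→Package = 4+8 = 12, finish 12.
Without Deps→Package, Package's earliest start moves from 4 to 0.
New critical path: Deps→Publish = 4+7 = 11 ⇒ 11 seconds.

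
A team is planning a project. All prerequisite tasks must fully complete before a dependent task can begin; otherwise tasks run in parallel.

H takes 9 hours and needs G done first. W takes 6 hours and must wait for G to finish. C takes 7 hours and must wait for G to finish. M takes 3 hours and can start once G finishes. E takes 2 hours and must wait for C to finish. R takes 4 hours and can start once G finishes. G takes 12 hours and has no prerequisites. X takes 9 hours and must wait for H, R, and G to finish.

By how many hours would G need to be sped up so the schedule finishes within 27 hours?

Current finish: 30 hours; target: 27.
G is on every critical path, so each hour cut from G cuts the finish by one (this holds down to a finish of 19).
Need 30 − 27 = 3 hours off G → G becomes 9 hours, finish becomes 27.

3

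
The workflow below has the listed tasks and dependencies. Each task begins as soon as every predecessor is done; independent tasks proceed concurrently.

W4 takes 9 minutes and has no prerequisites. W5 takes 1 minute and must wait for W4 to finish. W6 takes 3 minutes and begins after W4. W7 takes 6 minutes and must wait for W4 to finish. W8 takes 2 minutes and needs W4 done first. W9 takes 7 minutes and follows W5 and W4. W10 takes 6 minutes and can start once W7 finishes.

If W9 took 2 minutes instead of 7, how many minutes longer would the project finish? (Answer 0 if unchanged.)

Critical path before the change: W4→W7→W10 = 9+6+6 = 21 giving 21 minutes.
The longest path through W9 is only 17 minutes, so W9 has float 4.
The critical path is still W4→W7→W10; finish is now 21 minutes.
Change in finish: 21 − 21 = +0 minutes.

0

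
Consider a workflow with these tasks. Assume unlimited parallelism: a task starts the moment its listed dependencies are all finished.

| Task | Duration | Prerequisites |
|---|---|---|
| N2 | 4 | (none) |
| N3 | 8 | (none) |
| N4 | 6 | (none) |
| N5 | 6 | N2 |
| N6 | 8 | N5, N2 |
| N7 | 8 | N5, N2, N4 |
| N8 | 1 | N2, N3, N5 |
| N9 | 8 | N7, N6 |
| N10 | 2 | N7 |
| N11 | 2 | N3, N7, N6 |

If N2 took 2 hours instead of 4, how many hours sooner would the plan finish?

As given, the longest chain is N2→N5→N6→N9 = 4+6+8+8 = 26, so the finish is 26 hours.
N2 lies on that path, so at 2 hours the path becomes 24 hours.
No other chain overtakes it, so the finish is 24 hours.
Change in finish: 24 − 26 = -2 hours.

2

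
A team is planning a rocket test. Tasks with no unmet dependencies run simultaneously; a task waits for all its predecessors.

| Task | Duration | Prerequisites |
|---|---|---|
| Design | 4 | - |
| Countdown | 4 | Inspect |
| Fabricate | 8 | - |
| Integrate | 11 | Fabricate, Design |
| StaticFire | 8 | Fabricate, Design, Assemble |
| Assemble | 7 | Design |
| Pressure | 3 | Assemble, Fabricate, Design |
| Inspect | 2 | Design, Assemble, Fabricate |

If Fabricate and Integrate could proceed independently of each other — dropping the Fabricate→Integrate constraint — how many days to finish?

19

Before: longest chain Design→Assemble→StaticFire = 4+7+8 = 19, finish 19.
Without Fabricate→Integrate, Integrate's earliest start moves from 8 to 4.
After: Design→Assemble→StaticFire = 4+7+8 = 19 → 19 days.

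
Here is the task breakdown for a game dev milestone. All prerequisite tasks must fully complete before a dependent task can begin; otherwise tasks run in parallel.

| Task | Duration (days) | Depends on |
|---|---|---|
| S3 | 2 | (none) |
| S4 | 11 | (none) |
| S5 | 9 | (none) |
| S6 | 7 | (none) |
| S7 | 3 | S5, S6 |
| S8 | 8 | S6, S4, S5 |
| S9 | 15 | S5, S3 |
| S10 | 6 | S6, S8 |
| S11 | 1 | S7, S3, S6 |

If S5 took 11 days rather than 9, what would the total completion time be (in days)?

Baseline: S4→S8→S10 = 11+8+6 = 25 → 25 days.
S5 has 1 day of float (longest path through it is 24).
The binding chain switches to S5→S9 = 11+15 = 26; finish 26 days.

26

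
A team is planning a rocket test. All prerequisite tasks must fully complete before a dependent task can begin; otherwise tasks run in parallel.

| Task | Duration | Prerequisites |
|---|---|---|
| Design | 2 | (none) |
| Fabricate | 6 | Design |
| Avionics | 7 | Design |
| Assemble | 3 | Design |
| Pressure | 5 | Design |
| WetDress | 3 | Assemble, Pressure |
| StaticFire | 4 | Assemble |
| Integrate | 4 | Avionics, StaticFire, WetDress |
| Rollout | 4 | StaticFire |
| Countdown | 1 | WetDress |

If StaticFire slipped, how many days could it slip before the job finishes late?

The longest chain is Design→Pressure→WetDress→Integrate = 2+5+3+4 = 14; overall finish 14 days.
The longest chain containing StaticFire totals 13 days.
Float = 14 − 13 = 1.

1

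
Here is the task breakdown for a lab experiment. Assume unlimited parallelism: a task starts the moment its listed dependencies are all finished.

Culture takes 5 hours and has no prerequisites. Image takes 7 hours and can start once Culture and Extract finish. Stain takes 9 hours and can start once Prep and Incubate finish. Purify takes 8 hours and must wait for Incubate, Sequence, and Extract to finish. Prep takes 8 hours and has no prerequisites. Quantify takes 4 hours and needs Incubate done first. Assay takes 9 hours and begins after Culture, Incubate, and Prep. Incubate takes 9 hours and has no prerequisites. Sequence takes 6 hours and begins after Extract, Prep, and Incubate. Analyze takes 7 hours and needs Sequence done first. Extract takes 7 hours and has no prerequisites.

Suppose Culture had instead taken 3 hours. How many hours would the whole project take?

23

Critical path before the change: Incubate→Sequence→Purify = 9+6+8 = 23 giving 23 hours.
The longest path through Culture is only 14 hours, so Culture has float 9.
That remains the longest chain; total 23 hours.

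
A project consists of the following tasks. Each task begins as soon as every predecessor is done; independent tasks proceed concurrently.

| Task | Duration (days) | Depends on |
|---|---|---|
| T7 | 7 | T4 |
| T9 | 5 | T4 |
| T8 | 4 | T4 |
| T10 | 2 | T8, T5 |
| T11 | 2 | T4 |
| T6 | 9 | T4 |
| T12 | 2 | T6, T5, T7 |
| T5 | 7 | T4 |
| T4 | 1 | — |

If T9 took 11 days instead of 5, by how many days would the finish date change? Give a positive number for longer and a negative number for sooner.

0

The binding path is T4→T6→T12 = 1+9+2 = 12; finish at 12 days.
T9 is off the critical path — its longest chain is 6 days, giving 6 of slack.
That remains the longest chain; total 12 days.
Change in finish: 12 − 12 = +0 days.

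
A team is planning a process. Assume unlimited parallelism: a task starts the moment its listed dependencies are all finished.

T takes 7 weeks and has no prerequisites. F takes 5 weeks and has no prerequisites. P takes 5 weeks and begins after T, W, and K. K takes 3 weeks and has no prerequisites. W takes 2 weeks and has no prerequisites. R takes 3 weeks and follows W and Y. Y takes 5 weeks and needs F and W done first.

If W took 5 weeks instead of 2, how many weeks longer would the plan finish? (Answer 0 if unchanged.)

0

Actual critical path: F→Y→R = 5+5+3 = 13 ⇒ 13 weeks.
W is off the critical path — its longest chain is 10 weeks, giving 3 of slack.
The binding chain switches to W→Y→R = 5+5+3 = 13; finish 13 weeks.
Change in finish: 13 − 13 = +0 weeks.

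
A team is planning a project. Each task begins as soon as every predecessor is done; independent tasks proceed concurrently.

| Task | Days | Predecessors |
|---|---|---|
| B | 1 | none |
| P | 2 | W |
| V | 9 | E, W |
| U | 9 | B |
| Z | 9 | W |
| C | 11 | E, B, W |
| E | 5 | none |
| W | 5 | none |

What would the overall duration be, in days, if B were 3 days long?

16

As given, the longest chain is W→C = 5+11 = 16, so the finish is 16 days.
B has 4 days of float (longest path through it is 12).
No other chain overtakes it, so the finish is 16 days.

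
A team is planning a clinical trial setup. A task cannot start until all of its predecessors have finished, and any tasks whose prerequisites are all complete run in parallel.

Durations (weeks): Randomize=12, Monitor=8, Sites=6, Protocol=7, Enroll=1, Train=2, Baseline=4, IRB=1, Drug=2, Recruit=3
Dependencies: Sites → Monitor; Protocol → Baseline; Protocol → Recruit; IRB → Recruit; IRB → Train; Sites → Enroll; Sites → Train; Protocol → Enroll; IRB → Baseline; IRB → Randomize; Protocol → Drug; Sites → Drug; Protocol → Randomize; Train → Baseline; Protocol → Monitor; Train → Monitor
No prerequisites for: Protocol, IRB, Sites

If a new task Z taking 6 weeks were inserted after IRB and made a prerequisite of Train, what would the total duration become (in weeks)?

Originally the schedule takes 19 weeks.
With Z inserted, Train now waits for max(Sites, IRB, Z).
New critical path: Protocol→Randomize = 7+12 = 19 ⇒ 19 weeks.

19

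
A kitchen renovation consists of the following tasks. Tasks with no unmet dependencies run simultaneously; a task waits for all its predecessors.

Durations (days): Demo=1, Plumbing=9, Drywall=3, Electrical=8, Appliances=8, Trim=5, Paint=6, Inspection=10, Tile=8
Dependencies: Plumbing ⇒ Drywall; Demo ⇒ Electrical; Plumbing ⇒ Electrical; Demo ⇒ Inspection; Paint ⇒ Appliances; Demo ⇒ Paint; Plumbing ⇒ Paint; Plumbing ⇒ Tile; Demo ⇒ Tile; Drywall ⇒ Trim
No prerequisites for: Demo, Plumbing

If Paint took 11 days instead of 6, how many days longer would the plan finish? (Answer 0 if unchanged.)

Critical path before the change: Plumbing→Paint→Appliances = 9+6+8 = 23 giving 23 days.
Paint lies on that path, so at 11 days the path becomes 28 days.
The critical path is still Plumbing→Paint→Appliances; finish is now 28 days.
Change in finish: 28 − 23 = +5 days.

5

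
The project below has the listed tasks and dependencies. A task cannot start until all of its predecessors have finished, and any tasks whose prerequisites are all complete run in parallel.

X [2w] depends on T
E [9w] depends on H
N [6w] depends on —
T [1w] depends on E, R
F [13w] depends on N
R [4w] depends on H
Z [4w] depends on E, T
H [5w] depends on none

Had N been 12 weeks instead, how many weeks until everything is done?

Baseline: N→F = 6+13 = 19 → 19 weeks.
Since N is critical, the +6 change carries straight to that chain (now 25 weeks).
That remains the longest chain; total 25 weeks.

25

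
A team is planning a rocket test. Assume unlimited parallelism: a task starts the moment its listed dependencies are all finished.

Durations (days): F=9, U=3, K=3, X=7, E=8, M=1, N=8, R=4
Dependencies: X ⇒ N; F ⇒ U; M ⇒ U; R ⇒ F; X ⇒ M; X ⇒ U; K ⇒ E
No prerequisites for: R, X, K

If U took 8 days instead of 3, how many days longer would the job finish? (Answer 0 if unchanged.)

5

The binding path is R→F→U = 4+9+3 = 16; finish at 16 days.
U is on the critical path; changing it to 8 makes that path 21 days.
The critical path is still R→F→U; finish is now 21 days.
Change in finish: 21 − 16 = +5 days.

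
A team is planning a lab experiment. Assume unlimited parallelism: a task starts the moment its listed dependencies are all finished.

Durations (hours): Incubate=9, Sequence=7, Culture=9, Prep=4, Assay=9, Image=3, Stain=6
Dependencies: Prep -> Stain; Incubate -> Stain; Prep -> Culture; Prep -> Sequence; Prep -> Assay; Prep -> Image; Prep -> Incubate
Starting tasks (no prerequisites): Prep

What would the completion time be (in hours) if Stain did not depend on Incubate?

13

Original critical path: Prep→Incubate→Stain = 4+9+6 = 19 ⇒ 19 hours.
Without Incubate→Stain, Stain's earliest start moves from 13 to 4.
New critical path: Prep→Culture = 4+9 = 13 ⇒ 13 hours.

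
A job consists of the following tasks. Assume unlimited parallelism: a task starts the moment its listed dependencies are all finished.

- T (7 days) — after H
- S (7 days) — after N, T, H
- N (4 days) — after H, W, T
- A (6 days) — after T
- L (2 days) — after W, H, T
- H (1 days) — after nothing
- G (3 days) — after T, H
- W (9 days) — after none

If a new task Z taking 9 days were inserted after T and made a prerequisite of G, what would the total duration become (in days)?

20

Originally the schedule takes 20 days.
With Z inserted, G now waits for max(T, H, Z).
New critical path: W→N→S = 9+4+7 = 20 ⇒ 20 days.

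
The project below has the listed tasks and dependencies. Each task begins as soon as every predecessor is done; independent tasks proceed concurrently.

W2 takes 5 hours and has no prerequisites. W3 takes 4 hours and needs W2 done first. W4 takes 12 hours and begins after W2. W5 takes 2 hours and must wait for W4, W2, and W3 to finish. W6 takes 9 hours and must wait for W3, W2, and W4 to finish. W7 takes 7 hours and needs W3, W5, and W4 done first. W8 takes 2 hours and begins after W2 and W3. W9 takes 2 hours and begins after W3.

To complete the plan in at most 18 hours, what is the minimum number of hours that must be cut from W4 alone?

8

Current finish: 26 hours; target: 18.
W4 is on every critical path, so each hour cut from W4 cuts the finish by one (this holds down to a finish of 18).
Need 26 − 18 = 8 hours off W4 → W4 becomes 4 hours, finish becomes 18.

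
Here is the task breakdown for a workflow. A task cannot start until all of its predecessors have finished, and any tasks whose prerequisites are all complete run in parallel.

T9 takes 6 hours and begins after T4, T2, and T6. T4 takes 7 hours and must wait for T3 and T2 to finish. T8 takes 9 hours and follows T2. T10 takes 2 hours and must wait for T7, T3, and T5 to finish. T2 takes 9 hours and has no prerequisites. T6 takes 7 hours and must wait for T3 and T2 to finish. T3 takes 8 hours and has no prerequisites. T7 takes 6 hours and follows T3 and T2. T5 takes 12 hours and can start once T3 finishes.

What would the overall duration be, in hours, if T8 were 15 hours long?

24

The binding path is T2→T4→T9 = 9+7+6 = 22; finish at 22 hours.
T8 is off the critical path — its longest chain is 18 hours, giving 4 of slack.
The binding chain switches to T2→T8 = 9+15 = 24; finish 24 hours.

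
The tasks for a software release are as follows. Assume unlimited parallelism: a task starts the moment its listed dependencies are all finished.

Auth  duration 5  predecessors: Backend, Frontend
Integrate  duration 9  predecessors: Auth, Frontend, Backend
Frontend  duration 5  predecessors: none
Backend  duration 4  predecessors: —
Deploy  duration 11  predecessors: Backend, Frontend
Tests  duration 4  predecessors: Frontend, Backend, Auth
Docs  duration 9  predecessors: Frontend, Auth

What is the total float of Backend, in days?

Frontend→Auth→Docs = 5+5+9 = 19 sets the makespan at 19 days.
The longest chain containing Backend totals 18 days.
Slack of Backend = 1 − 0 = 1 day.

1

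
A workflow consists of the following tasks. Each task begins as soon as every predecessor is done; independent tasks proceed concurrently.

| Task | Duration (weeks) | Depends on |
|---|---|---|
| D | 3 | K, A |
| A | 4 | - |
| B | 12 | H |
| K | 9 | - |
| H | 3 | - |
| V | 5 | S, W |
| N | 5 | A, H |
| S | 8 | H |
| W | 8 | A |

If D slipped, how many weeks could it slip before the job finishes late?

The longest chain is A→W→V = 4+8+5 = 17; overall finish 17 weeks.
The longest chain containing D totals 12 weeks.
Slack of D = 14 − 9 = 5 weeks.

5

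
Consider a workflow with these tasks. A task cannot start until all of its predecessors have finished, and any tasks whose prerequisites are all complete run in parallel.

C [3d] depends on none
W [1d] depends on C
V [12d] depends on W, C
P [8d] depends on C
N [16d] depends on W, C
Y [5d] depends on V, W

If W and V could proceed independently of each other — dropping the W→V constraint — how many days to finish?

20

Original critical path: C→W→V→Y = 3+1+12+5 = 21 ⇒ 21 days.
Without W→V, V's earliest start moves from 4 to 3.
The longest chain is now C→W→N = 3+1+16 = 20, so the plan takes 20 days.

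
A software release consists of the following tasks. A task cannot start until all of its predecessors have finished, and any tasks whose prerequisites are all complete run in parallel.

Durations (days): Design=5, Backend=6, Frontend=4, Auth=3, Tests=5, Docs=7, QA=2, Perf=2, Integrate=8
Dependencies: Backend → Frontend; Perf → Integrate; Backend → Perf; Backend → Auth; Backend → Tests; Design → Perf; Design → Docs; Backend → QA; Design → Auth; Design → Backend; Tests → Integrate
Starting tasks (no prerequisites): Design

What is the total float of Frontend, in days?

Critical path: Design→Backend→Tests→Integrate = 5+6+5+8 = 24, so the finish is 24 days.
The longest chain containing Frontend totals 15 days.
Float = 24 − 15 = 9.

9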